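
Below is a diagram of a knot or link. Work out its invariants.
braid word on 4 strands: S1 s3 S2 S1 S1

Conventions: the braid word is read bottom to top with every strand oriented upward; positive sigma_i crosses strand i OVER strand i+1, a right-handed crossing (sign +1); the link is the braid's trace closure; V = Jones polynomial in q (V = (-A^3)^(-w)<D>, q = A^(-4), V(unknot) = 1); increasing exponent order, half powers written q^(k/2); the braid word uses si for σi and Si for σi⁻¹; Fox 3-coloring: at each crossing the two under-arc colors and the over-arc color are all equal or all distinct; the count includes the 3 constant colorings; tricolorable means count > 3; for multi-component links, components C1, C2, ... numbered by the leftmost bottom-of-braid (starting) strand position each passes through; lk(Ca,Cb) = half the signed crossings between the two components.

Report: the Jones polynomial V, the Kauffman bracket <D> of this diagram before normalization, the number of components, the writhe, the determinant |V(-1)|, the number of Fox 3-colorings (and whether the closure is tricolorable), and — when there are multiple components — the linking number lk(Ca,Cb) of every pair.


V = -q^-4 + q^-3 + q^-1
<D> = -A^-5 - A^3 + A^7 (w = -3)
1 component over 5 crossings, w = -3
9 Fox colorings among 3^5, |V(-1)| = 3: tricolorable
why: det 3 = |V(-1)|; divisible by 3, so tricolorable


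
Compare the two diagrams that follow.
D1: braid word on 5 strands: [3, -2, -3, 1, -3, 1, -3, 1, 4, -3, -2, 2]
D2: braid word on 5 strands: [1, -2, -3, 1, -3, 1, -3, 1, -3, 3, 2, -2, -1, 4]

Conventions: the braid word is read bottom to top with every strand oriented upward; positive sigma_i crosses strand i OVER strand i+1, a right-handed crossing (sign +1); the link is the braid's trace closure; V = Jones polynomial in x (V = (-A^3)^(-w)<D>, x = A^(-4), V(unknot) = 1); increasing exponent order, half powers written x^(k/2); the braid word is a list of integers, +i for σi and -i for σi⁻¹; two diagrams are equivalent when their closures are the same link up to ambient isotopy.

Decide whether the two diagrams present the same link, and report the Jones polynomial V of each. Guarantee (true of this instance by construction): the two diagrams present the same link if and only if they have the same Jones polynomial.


same link: yes
V(D1) = -x^-3 + x^-2 - x^-1 + 3 - x + x^2 - x^3  [12 crossings, <D> = -A^-12 + A^-8 - A^-4 + 3 - A^4 + A^8 - A^12, w = 0]
D2 (bracket -A^-12 + A^-8 - A^-4 + 3 - A^4 + A^8 - A^12; 14 crossings at w = 0): V = -x^-3 + x^-2 - x^-1 + 3 - x + x^2 - x^3
note: one V(x) for all 2 diagrams — one class (guaranteed)


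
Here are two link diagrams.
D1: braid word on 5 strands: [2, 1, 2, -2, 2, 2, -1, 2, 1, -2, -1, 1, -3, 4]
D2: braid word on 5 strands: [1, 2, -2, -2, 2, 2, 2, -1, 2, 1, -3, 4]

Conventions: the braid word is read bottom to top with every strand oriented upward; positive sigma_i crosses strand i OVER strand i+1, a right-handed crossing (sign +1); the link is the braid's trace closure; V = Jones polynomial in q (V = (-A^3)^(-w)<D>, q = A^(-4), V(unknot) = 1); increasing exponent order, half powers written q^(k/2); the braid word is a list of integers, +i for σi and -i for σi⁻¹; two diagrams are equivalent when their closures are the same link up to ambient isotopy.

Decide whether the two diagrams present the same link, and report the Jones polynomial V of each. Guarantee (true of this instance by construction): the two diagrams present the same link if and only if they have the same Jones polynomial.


equivalent: yes
V(D1) = q - q^2 + 2q^3 - q^4 + q^5 - q^6  (w +4, c 14, <D> = -A^-12 + A^-8 - A^-4 + 2 - A^4 + A^8)
V(D2) = q - q^2 + 2q^3 - q^4 + q^5 - q^6  [12 crossings, <D> = -A^-12 + A^-8 - A^-4 + 2 - A^4 + A^8, w = +4]
key observation: Markov moves rewrite D1 (14 crossings) into D2 (12)


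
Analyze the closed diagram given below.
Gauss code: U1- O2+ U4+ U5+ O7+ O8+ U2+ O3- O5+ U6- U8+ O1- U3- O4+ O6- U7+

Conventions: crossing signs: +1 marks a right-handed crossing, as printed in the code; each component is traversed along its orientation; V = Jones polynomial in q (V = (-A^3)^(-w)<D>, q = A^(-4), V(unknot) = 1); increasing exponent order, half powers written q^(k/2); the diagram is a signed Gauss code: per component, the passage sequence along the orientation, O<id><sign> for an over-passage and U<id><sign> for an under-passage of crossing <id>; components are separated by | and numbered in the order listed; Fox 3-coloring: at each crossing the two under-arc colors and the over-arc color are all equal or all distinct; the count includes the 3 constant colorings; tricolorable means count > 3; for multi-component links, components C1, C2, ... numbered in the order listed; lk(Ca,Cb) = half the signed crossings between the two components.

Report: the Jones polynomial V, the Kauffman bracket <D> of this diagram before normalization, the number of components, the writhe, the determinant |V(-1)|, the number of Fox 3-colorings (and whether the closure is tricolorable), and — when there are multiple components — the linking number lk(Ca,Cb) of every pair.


Jones polynomial: V(q) = -q^-1 + 2 - q + 2q^2 - q^3 + q^4 - q^5
<D> = -A^-14 + A^-10 - A^-6 + 2A^-2 - A^2 + 2A^6 - A^10; writhe +2
components 1, writhe +2 (8 crossings)
3-colorings: 9 of 3^8, det 9 — tricolorable
note: w = +2 (over 8 crossings) is diagram-only; (-A^3)^(-2) removes it from V


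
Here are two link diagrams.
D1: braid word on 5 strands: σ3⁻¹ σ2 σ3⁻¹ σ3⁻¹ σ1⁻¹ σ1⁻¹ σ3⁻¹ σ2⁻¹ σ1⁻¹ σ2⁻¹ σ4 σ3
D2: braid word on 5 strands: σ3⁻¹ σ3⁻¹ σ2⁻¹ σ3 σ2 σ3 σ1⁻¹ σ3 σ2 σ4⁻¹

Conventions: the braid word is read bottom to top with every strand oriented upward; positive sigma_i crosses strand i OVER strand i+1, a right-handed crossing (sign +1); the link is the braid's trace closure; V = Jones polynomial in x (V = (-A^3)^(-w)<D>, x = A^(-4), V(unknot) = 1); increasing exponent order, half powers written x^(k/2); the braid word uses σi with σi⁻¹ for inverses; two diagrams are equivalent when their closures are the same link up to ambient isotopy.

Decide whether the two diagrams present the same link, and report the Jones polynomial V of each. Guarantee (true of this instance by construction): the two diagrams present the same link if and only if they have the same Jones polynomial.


same link: no
V(D1) = x^-8 - 2x^-7 + x^-6 - 2x^-5 + 2x^-4 + x^-2  [12 crossings, <D> = A^-10 + 2A^-2 - 2A^2 + A^6 - 2A^10 + A^14, w = -6]
V(D2) = 1  (w 0, c 10, <D> = 1)
note: comparing 2 Jones polynomials yields 2 groups


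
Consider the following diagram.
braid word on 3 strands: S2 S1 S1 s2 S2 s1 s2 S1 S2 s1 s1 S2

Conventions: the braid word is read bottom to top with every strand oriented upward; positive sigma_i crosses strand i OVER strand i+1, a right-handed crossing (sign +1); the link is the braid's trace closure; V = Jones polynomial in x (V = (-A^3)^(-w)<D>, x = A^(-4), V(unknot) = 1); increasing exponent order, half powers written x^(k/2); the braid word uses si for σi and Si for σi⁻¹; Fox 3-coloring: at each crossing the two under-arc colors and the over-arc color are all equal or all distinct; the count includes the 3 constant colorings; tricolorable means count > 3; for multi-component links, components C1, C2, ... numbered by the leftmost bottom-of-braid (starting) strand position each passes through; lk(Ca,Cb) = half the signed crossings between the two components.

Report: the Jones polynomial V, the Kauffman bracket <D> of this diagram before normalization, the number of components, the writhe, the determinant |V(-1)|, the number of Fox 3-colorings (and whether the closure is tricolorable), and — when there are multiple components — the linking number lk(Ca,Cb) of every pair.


V(x) = -x^-5 + x^-4 - x^-3 + 2x^-2 - x^-1 + 2 - x
bracket: -A^-10 + 2A^-6 - A^-2 + 2A^2 - A^6 + A^10 - A^14, w = -2
1 component, writhe -2, over 12 crossings
det 9, colorings 9 of 3^12 — tricolorable
observation: the span of V is 6, forcing >= 6 crossings in any diagram


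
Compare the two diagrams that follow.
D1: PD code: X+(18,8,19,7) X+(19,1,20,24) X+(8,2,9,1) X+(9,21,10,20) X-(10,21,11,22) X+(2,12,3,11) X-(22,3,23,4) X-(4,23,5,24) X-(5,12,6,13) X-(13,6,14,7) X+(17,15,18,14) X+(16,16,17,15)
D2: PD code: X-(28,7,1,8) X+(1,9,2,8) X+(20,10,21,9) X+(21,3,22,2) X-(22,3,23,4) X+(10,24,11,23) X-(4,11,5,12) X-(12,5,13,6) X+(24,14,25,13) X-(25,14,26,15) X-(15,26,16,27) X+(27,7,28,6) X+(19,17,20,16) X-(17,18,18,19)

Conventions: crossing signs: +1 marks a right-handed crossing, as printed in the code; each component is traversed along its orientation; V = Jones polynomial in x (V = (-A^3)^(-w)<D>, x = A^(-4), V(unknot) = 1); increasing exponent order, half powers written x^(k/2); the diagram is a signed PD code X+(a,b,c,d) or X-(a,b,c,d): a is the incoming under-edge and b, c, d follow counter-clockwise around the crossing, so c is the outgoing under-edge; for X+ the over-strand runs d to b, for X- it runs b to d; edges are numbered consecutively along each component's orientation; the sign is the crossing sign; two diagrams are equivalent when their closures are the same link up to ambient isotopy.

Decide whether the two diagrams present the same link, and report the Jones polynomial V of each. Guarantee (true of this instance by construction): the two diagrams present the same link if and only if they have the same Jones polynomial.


equivalent: yes
V(D1) = x^-2 - x^-1 + 1 - x + x^2  (w +2, c 12, <D> = A^-2 - A^2 + A^6 - A^10 + A^14)
V(D2) = x^-2 - x^-1 + 1 - x + x^2  (w 0, c 14, <D> = A^-8 - A^-4 + 1 - A^4 + A^8)
why: from 12 to 14 crossings by R-moves: one link, two diagrams


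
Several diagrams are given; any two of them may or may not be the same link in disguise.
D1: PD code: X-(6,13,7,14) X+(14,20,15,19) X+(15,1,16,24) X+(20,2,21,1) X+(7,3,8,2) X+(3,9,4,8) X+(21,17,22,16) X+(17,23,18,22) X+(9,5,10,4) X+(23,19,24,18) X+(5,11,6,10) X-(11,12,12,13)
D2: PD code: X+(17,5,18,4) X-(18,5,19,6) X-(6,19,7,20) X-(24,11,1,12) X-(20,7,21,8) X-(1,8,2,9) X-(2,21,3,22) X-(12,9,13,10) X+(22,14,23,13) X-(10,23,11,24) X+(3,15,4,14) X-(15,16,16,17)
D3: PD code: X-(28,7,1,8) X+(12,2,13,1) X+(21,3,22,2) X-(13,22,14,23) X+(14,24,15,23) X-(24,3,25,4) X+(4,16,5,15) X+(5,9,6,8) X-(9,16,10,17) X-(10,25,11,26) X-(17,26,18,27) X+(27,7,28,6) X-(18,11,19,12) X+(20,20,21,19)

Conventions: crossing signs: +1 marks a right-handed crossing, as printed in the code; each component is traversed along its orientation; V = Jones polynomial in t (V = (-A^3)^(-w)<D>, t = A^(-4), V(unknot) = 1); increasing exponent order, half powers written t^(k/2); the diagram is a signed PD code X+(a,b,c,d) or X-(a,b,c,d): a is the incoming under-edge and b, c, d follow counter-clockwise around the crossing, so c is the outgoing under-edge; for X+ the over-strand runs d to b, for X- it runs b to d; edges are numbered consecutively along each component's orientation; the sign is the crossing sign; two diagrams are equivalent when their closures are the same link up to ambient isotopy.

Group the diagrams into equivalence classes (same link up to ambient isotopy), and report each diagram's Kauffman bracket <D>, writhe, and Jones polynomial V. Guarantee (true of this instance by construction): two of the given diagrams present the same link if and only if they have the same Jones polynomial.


equivalence classes: {D1} | {D2} | {D3}
D1 (bracket A^-20 - 2A^-16 + 2A^-12 - 3A^-8 + 2A^-4 - 2 + 2A^4 + A^12; 12 crossings at w = +8): V = t^3 + 2t^5 - 2t^6 + 2t^7 - 3t^8 + 2t^9 - 2t^10 + t^11
V(D2) = -t^-6 + t^-5 - t^-4 + 2t^-3 - t^-2 + t^-1  (w -6, c 12, <D> = A^-14 - A^-10 + 2A^-6 - A^-2 + A^2 - A^6)
D3 (bracket 1; 14 crossings at w = 0): V = 1
key observation: 3 classes among 3 diagrams; unequal V(t) rules out equality


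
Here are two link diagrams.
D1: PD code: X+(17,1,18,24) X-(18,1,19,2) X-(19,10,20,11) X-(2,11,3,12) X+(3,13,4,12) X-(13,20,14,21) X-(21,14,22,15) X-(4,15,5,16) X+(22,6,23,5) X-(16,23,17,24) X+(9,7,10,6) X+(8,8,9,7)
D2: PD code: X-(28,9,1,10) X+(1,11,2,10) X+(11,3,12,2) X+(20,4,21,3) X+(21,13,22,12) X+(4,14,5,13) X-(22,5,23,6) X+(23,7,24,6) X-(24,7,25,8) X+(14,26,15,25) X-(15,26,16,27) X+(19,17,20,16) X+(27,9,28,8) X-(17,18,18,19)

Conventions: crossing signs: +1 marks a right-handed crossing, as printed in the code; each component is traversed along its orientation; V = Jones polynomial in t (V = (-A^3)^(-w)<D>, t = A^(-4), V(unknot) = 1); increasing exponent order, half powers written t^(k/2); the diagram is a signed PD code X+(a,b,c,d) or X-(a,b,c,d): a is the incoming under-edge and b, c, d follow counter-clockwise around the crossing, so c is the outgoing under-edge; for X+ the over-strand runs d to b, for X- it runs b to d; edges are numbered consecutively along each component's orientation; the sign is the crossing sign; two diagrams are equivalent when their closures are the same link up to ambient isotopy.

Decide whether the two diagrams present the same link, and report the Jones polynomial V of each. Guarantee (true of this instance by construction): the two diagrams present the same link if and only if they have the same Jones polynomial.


equivalent: no
D1 (bracket A^-2 - A^2 + 2A^6 - A^10 + A^14 - A^18; 12 crossings at w = -2): V = -t^-6 + t^-5 - t^-4 + 2t^-3 - t^-2 + t^-1
D2 (bracket -A^-4 + 1 + A^8; 14 crossings at w = +4): V = t + t^3 - t^4
key observation: 2 values of V(t) split the 2 diagrams


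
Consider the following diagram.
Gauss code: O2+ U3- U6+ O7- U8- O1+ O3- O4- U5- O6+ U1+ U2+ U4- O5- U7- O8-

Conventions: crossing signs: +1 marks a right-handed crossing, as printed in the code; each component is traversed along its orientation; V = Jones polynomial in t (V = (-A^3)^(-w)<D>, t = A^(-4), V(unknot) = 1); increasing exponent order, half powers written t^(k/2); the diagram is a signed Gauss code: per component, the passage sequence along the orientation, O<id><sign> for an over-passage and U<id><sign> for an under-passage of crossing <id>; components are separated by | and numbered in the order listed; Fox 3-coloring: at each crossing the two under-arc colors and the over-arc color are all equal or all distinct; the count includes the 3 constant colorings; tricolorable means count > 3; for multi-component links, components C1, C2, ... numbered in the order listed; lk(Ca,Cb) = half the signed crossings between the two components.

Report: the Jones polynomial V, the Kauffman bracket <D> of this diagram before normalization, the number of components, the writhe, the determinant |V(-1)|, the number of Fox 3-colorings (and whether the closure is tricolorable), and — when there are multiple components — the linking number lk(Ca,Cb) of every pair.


V = t^-5 - 2t^-4 + 2t^-3 - 2t^-2 + 2t^-1 - 1 + t
<D> = A^-10 - A^-6 + 2A^-2 - 2A^2 + 2A^6 - 2A^10 + A^14 (w = -2)
1 component over 8 crossings, w = -2
3 Fox colorings among 3^8, |V(-1)| = 11: not tricolorable
why: V spans 6 powers of t: at least 6 crossings in any diagram


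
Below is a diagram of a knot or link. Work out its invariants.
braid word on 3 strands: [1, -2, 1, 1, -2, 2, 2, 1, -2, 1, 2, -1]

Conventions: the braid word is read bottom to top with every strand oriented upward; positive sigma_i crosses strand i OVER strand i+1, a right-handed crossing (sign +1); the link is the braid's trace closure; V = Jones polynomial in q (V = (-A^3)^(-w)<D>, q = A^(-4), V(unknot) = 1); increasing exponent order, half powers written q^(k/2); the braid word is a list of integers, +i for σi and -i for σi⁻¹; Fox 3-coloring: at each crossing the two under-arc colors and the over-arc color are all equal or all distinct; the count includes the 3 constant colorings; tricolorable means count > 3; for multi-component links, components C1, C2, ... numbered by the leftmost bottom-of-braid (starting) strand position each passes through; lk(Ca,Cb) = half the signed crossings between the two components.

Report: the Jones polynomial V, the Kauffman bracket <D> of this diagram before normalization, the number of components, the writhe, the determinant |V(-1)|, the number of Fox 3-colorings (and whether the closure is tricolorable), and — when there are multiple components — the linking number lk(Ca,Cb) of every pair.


V = q + q^3 - q^4
<D> = -A^-4 + 1 + A^8 (w = +4)
1 component over 12 crossings, w = +4
9 Fox colorings among 3^12, |V(-1)| = 3: tricolorable
why: det 3 = |V(-1)|; divisible by 3, so tricolorable


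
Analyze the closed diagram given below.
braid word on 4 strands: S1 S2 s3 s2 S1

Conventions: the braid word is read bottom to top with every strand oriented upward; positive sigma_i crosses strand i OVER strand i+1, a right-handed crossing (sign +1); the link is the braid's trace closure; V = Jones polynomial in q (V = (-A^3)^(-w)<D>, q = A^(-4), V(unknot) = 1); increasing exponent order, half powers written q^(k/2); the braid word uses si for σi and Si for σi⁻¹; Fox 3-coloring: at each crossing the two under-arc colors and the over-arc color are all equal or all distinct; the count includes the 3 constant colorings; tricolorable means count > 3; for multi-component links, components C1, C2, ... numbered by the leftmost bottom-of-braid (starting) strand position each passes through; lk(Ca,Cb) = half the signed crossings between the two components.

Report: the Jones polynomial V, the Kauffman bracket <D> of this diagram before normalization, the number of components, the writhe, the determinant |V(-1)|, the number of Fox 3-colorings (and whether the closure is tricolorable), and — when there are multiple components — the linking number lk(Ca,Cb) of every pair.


V = q^-3 + q^-2 + q^-1 + 1
<D> = -A^-3 - A - A^5 - A^9 (w = -1)
3 components over 5 crossings, w = -1
lk(C1,C2): -1
lk(C1,C3) = 0
linking number lk(C2,C3) = 0
9 Fox colorings among 3^6, |V(-1)| = 0: tricolorable
why: the span of V is 3, within the link bound 5 + 3 - 1


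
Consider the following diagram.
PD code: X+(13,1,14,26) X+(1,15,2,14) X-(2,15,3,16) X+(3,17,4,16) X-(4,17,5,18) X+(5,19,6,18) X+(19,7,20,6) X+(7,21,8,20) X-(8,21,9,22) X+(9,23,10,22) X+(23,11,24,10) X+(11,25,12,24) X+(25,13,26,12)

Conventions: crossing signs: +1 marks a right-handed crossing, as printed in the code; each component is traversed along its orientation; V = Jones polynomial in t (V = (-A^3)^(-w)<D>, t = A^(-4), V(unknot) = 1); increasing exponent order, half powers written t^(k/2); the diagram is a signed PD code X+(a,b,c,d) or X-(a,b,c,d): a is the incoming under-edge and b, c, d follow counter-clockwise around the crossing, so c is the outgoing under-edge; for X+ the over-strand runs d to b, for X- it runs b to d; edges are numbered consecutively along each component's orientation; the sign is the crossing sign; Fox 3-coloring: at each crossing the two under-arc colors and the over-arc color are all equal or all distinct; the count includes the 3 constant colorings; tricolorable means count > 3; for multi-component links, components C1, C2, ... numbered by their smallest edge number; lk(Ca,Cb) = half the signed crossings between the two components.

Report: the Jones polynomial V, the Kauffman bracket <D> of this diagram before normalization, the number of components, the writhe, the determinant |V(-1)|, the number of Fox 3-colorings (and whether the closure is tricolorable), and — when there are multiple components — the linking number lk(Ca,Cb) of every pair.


V = t^3 + t^5 - t^6 + t^7 - t^8 + t^9 - t^10
<D> = A^-19 - A^-15 + A^-11 - A^-7 + A^-3 - A - A^9 (w = +7)
1 component over 13 crossings, w = +7
3 Fox colorings among 3^13, |V(-1)| = 7: not tricolorable
why: w = +7 (over 13 crossings) is diagram-only; (-A^3)^(-7) removes it from V


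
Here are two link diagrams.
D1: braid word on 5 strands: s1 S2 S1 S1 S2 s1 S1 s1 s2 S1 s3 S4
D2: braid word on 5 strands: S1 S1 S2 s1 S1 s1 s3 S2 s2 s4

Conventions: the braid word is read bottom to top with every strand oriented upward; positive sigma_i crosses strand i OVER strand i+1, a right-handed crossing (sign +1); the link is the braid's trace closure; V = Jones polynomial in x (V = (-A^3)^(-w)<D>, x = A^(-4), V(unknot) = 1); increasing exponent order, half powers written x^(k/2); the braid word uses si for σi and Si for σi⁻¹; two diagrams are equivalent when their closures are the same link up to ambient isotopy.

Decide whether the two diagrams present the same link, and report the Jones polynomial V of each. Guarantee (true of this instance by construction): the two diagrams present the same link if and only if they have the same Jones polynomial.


equivalent: yes
D1 (bracket A^-6; 12 crossings at w = -2): V = 1
D2 (bracket 1; 10 crossings at w = 0): V = 1
key observation: all 2 diagrams share one V(x), hence one class


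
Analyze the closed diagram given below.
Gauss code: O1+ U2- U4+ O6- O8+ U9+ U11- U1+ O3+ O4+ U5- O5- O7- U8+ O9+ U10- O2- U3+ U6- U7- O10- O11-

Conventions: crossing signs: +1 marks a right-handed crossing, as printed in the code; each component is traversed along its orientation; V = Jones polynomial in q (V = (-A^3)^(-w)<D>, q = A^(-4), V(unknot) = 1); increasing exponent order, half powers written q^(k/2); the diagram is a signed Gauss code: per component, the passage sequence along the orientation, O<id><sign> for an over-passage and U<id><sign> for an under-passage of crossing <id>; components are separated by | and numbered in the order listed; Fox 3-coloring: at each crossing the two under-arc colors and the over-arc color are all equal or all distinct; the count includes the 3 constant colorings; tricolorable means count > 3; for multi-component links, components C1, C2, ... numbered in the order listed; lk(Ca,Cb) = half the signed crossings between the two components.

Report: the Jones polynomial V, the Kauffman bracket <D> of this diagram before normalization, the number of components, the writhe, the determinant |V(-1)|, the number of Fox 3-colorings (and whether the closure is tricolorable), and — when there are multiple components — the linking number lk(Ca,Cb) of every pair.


V(q) = -q^-3 + q^-2 - q^-1 + 3 - q + q^2 - q^3
bracket: A^-15 - A^-11 + A^-7 - 3A^-3 + A - A^5 + A^9, w = -1
1 component, writhe -1, over 11 crossings
det 9, colorings 27 of 3^11 — tricolorable
observation: det 9 = |V(-1)|; divisible by 3, so tricolorable


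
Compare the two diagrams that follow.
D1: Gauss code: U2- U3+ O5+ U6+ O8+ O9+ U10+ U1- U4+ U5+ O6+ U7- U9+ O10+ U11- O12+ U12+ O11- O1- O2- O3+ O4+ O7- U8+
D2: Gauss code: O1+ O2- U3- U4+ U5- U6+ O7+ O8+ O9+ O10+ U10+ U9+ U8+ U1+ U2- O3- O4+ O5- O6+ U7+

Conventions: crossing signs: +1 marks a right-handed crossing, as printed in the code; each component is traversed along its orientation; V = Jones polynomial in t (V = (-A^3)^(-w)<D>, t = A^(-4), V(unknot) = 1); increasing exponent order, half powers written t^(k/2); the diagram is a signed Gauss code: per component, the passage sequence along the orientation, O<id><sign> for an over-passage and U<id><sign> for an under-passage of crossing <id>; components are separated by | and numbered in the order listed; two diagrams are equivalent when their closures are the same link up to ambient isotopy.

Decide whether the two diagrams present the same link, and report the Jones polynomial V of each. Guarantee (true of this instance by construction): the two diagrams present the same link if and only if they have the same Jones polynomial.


equivalent: no
V(D1) = t - t^2 + 2t^3 - t^4 + t^5 - t^6  (w +4, c 12, <D> = -A^-12 + A^-8 - A^-4 + 2 - A^4 + A^8)
V(D2) = 1  (w +4, c 10, <D> = A^12)
why: 2 classes among 2 diagrams; unequal V(t) rules out equality


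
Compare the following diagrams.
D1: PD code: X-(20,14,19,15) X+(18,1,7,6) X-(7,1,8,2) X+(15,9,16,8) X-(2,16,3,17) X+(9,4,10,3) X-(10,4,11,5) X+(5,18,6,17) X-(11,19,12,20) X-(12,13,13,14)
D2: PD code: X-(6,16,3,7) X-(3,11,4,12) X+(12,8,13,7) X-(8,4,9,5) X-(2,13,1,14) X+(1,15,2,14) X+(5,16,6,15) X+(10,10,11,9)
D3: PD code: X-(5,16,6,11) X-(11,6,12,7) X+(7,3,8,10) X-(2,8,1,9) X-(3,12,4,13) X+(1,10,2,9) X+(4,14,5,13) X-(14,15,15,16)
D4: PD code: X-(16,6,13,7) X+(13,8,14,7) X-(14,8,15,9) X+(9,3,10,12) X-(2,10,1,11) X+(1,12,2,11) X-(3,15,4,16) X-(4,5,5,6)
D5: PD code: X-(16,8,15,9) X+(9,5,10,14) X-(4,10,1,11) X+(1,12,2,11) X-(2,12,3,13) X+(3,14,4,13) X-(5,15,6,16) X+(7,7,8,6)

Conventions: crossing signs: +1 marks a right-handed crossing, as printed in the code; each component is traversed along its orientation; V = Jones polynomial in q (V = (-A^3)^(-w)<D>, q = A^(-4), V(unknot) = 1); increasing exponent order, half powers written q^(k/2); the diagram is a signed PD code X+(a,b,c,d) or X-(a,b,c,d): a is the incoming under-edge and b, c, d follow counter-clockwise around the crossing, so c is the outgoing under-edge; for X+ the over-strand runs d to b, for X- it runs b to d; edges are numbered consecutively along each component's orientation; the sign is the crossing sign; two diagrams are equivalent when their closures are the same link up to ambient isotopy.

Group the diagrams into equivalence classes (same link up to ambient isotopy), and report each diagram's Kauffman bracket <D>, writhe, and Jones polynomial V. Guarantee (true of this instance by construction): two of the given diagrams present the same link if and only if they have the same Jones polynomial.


grouping into links: {D1, D2, D3, D4, D5}
V(D1) = q^-3 + q^-2 + q^-1 + 1  (w -2, c 10, <D> = A^-6 + A^-2 + A^2 + A^6)
D2 (bracket 1 + A^4 + A^8 + A^12; 8 crossings at w = 0): V = q^-3 + q^-2 + q^-1 + 1
V(D3) = q^-3 + q^-2 + q^-1 + 1  (w -2, c 8, <D> = A^-6 + A^-2 + A^2 + A^6)
V(D4) = q^-3 + q^-2 + q^-1 + 1  [8 crossings, <D> = A^-6 + A^-2 + A^2 + A^6, w = -2]
D5 (bracket 1 + A^4 + A^8 + A^12; 8 crossings at w = 0): V = q^-3 + q^-2 + q^-1 + 1
why: one V(q) for all 5 diagrams — one class (guaranteed)


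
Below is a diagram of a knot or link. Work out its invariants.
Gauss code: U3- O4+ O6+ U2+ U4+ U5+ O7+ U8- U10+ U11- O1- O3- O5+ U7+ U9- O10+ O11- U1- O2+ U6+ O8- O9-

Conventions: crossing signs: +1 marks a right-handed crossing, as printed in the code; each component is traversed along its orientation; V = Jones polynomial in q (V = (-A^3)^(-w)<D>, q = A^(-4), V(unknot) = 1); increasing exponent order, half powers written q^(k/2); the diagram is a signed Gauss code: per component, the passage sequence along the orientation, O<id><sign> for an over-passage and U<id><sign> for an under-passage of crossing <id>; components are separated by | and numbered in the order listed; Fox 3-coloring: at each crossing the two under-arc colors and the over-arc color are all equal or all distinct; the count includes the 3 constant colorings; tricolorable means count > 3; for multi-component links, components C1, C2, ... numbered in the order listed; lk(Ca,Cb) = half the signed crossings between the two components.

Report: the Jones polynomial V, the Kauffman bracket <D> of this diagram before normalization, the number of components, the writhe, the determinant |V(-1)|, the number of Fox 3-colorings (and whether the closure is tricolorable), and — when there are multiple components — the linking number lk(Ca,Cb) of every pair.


Jones polynomial: V(q) = q^-2 - q^-1 + 1 - q + q^2
<D> = -A^-5 + A^-1 - A^3 + A^7 - A^11; writhe +1
components 1, writhe +1 (11 crossings)
3-colorings: 3 of 3^11, det 5 — not tricolorable
note: palindromic: swapping q for 1/q fixes V


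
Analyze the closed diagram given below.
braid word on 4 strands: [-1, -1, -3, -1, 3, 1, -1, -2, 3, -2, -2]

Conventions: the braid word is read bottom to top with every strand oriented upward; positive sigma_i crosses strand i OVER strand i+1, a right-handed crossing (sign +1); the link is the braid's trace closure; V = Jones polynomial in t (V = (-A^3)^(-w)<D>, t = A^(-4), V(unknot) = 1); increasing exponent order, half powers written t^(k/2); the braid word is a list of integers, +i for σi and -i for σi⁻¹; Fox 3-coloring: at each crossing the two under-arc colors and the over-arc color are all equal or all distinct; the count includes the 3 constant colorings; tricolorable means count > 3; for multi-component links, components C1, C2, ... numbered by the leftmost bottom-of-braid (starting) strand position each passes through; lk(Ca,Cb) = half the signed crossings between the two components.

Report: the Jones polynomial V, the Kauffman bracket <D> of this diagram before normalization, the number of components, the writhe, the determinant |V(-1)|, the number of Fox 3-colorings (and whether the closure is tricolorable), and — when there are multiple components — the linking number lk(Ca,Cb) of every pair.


Jones polynomial: V(t) = t^-8 - 2t^-7 + t^-6 - 2t^-5 + 2t^-4 + t^-2
<D> = -A^-7 - 2A + 2A^5 - A^9 + 2A^13 - A^17; writhe -5
components 1, writhe -5 (11 crossings)
3-colorings: 27 of 3^11, det 9 — tricolorable
note: the word shrinks to σ1⁻¹ σ1⁻¹ σ3⁻¹ σ1⁻¹ σ3 σ2⁻¹ σ3 σ2⁻¹ σ2⁻¹ after cancelling


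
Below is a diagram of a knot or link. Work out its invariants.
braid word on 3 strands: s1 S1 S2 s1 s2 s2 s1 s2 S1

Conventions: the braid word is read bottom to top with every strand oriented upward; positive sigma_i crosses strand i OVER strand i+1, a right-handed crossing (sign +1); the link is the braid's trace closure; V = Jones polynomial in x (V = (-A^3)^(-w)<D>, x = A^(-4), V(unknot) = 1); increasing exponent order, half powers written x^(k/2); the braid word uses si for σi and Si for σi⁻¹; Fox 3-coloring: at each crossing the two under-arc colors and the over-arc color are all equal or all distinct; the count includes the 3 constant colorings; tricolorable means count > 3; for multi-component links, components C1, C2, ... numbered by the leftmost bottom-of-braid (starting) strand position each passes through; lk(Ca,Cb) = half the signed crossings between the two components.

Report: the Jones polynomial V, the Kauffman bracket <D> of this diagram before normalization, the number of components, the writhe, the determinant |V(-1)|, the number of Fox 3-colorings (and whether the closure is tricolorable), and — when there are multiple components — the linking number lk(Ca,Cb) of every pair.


Jones polynomial: V(x) = -x^(1/2) - x^(5/2)
<D> = A^-1 + A^7; writhe +3
components 2, writhe +3 (9 crossings)
linking number lk(C1,C2) = +1
3-colorings: 3 of 3^9, det 2 — not tricolorable
note: det 2 = |V(-1)|; not divisible by 3, so not tricolorable


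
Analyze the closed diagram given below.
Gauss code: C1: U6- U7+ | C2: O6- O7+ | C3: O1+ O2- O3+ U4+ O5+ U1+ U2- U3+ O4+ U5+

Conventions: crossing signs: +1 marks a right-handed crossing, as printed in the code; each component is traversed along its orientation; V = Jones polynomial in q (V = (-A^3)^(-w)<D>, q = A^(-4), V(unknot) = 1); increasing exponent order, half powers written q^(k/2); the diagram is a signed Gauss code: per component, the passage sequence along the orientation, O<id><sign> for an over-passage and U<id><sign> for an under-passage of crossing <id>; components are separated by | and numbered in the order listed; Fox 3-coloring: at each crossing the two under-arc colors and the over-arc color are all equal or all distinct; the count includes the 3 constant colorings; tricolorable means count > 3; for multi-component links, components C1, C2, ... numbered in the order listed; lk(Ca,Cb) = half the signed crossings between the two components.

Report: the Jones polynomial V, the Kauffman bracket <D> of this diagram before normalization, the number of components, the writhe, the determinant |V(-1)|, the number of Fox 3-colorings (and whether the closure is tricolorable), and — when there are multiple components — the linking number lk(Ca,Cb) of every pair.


Jones polynomial: V(q) = 1 + 2q + 2q^2 + q^3 - q^4 - q^5
<D> = A^-11 + A^-7 - A^-3 - 2A - 2A^5 - A^9; writhe +3
components 3, writhe +3 (7 crossings)
linking number lk(C1,C2) = 0
lk(C1,C3): 0
lk(C2,C3) = 0
3-colorings: 81 of 3^8, det 0 — tricolorable
note: |V(-1)| = 0: so tricolorable, since 3 divides 0


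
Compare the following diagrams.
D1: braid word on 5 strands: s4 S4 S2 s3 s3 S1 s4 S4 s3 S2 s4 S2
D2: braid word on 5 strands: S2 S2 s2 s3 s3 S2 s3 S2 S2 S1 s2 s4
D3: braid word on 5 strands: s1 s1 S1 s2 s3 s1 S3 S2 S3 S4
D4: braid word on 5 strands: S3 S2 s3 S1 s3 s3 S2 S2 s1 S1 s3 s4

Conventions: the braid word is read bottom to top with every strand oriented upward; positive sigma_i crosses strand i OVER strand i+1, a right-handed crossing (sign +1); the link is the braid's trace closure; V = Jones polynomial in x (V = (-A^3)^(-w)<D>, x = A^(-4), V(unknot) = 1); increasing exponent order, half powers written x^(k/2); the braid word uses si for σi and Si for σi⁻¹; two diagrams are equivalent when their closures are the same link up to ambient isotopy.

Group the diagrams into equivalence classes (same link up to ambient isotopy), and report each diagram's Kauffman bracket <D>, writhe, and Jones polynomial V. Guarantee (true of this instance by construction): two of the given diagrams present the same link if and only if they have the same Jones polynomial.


equivalence classes: {D1, D4} | {D2} | {D3}
D1 (bracket -A^-12 + A^-8 - A^-4 + 3 - A^4 + A^8 - A^12; 12 crossings at w = 0): V = -x^-3 + x^-2 - x^-1 + 3 - x + x^2 - x^3
V(D2) = -x^-3 + 2x^-2 - 2x^-1 + 3 - 2x + 2x^2 - x^3  (w 0, c 12, <D> = -A^-12 + 2A^-8 - 2A^-4 + 3 - 2A^4 + 2A^8 - A^12)
V(D3) = 1  [10 crossings, <D> = 1, w = 0]
D4 (bracket -A^-12 + A^-8 - A^-4 + 3 - A^4 + A^8 - A^12; 12 crossings at w = 0): V = -x^-3 + x^-2 - x^-1 + 3 - x + x^2 - x^3
observation: 3 values of V(x) split the 4 diagrams


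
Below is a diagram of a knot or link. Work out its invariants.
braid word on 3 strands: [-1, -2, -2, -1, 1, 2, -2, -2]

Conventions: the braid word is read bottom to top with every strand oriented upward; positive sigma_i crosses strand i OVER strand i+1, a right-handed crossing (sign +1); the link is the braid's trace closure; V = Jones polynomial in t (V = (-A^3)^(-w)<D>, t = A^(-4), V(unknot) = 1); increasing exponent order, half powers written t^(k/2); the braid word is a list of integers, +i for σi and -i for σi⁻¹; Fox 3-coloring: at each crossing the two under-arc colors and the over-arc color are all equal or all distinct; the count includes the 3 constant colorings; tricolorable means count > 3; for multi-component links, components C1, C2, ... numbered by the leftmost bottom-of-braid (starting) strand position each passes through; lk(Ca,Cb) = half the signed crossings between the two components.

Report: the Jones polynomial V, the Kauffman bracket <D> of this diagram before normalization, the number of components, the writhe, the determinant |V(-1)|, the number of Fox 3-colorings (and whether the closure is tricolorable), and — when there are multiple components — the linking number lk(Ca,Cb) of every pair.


V(t) = -t^-4 + t^-3 + t^-1
bracket: A^-8 + 1 - A^4, w = -4
1 component, writhe -4, over 8 crossings
det 3, colorings 9 of 3^8 — tricolorable
observation: free reduction leaves σ1⁻¹ σ2⁻¹ σ2⁻¹ σ2⁻¹ of the original 8 letters


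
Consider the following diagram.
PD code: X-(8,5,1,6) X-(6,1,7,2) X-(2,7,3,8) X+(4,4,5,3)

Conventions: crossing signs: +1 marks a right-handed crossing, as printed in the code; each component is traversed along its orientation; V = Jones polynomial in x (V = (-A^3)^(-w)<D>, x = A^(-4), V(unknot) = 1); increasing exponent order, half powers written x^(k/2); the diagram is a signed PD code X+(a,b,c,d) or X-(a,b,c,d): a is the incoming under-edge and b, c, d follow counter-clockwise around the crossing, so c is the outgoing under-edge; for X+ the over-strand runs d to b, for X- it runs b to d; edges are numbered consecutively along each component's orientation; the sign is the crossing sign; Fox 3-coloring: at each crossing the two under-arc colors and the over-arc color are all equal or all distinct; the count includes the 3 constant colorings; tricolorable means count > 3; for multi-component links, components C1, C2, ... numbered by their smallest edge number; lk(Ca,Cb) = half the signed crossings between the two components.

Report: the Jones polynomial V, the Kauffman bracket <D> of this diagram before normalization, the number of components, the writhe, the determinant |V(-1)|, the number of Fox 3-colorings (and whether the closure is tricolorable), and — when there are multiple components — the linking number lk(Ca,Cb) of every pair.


Jones polynomial: V(x) = -x^-4 + x^-3 + x^-1
<D> = A^-2 + A^6 - A^10; writhe -2
components 1, writhe -2 (4 crossings)
3-colorings: 9 of 3^4, det 3 — tricolorable
note: the span of V is 3, forcing >= 3 crossings in any diagram


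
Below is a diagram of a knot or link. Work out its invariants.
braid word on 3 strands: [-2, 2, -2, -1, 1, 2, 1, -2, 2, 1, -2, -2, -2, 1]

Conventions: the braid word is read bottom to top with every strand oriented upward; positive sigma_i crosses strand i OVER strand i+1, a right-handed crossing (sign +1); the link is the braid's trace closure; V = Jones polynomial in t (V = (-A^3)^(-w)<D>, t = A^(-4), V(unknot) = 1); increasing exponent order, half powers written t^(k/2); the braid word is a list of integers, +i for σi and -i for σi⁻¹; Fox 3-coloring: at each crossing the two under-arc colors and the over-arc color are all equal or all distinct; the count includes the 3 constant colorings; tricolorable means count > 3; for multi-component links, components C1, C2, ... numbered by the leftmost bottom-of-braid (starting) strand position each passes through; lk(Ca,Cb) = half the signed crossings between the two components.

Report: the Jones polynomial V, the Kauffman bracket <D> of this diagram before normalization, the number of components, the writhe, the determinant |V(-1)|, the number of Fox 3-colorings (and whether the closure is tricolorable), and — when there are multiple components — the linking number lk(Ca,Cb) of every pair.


V = -t^-3 + t^-2 - t^-1 + 3 - t + t^2 - t^3
<D> = -A^-12 + A^-8 - A^-4 + 3 - A^4 + A^8 - A^12 (w = 0)
1 component over 14 crossings, w = 0
27 Fox colorings among 3^14, |V(-1)| = 9: tricolorable
why: V spans 6 powers of t: at least 6 crossings in any diagram


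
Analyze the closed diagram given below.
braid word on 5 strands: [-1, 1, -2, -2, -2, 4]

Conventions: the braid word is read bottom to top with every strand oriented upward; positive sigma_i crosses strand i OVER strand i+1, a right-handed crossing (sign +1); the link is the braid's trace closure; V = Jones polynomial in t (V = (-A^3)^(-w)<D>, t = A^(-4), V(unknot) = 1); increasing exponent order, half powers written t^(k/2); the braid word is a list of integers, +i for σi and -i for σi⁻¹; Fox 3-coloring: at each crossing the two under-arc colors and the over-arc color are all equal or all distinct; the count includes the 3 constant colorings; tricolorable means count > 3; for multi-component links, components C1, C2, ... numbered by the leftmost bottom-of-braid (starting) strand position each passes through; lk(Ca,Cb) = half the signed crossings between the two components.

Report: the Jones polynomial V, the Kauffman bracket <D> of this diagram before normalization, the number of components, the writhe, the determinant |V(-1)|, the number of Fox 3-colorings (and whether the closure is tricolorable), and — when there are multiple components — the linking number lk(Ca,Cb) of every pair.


V(t) = -t^-5 - t^-4 + t^-3 + 2t^-2 + 2t^-1 + 1
bracket: A^-6 + 2A^-2 + 2A^2 + A^6 - A^10 - A^14, w = -2
3 components, writhe -2, over 6 crossings
lk(C1,C2) = 0
linking number lk(C1,C3) = 0
lk(C2,C3): 0
det 0, colorings 81 of 3^6 — tricolorable
observation: w = -2 shifts under R1 moves; the (-A^3)^(2) factor cancels that in V


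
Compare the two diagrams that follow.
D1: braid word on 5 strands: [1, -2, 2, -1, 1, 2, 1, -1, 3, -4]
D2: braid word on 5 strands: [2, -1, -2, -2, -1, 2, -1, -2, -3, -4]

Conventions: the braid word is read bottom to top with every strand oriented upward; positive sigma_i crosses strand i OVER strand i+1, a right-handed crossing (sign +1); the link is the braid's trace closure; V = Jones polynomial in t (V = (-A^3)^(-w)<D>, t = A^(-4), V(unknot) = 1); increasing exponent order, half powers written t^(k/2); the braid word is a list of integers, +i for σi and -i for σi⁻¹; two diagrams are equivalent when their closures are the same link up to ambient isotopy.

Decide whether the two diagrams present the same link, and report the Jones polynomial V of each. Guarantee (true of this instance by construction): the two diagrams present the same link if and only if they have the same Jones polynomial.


equivalent: no
V(D1) = 1  (w +2, c 10, <D> = A^6)
D2 (bracket A^-14 - A^-10 + 2A^-6 - A^-2 + A^2 - A^6; 10 crossings at w = -6): V = -t^-6 + t^-5 - t^-4 + 2t^-3 - t^-2 + t^-1
why: comparing 2 Jones polynomials yields 2 groups
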